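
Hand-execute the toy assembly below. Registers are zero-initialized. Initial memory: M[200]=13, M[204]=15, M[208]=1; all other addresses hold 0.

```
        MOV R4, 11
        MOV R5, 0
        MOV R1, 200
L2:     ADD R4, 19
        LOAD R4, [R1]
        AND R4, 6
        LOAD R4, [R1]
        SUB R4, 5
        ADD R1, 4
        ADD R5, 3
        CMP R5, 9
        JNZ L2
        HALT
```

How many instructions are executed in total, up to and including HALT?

R4=11
R5=0
R1=200
R4=11+19=30
R4=M[200]=13
R4=13&6=4
R4=M[200]=13
R4=13-5=8
R1=200+4=204
R5=0+3=3
CMP R5, 9  (cmp 3,9)
JNZ L2: taken
R4=8+19=27
R4=M[204]=15
R4=15&6=6
R4=M[204]=15
R4=15-5=10
R1=204+4=208
R5=3+3=6
CMP R5, 9  (cmp 6,9)
JNZ L2: taken
R4=10+19=29
R4=M[208]=1
R4=1&6=0
R4=M[208]=1
R4=1-5=-4
R1=208+4=212
R5=6+3=9
CMP R5, 9  (cmp 9,9)
JNZ L2: not taken
halt.
Total executed instructions: 31.

31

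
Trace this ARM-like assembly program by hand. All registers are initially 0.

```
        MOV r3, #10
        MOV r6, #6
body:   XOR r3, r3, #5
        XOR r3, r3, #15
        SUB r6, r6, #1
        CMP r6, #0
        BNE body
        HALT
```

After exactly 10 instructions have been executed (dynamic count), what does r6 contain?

4

MOV r3, #10 → r3=10
MOV r6, #6 → r6=6
XOR r3, r3, #5 → r3=10^5=15
XOR r3, r3, #15 → r3=15^15=0
SUB r6, r6, #1 → r6=6-1=5
CMP r6, #0  (cmp 5,0)
BNE body: taken
XOR r3, r3, #5 → r3=0^5=5
XOR r3, r3, #15 → r3=5^15=10
SUB r6, r6, #1 → r6=5-1=4
After step 10: r6 = 4.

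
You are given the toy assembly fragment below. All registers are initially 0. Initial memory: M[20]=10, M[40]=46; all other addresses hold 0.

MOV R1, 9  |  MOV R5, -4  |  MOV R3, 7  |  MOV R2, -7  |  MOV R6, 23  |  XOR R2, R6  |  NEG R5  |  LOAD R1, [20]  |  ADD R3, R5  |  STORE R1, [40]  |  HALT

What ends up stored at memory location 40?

after MOV R1, 9: R1=9
after MOV R5, -4: R5=-4
after MOV R3, 7: R3=7
after MOV R2, -7: R2=-7
after MOV R6, 23: R6=23
after XOR R2, R6: R2=(-7)^23=-18
after NEG R5: R5=-(-4)=4
after LOAD R1, [20]: R1=M[20]=10
after ADD R3, R5: R3=7+4=11
STORE R1, [40] → M[40]=10
halt.

10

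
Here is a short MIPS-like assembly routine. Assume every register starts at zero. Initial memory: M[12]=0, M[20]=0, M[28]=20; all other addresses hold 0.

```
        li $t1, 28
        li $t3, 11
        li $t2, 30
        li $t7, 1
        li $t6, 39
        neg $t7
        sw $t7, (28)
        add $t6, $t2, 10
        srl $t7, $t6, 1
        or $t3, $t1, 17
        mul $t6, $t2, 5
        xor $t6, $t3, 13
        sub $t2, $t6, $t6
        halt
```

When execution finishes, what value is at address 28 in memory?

-1

$t1=28
$t3=11
$t2=30
$t7=1
$t6=39
$t7=-(1)=-1
sw $t7, (28) → M[28]=-1
$t6=30+10=40
$t7=40>>1=20
$t3=28|17=29
$t6=30*5=150
$t6=29^13=16
$t2=16-16=0
halt.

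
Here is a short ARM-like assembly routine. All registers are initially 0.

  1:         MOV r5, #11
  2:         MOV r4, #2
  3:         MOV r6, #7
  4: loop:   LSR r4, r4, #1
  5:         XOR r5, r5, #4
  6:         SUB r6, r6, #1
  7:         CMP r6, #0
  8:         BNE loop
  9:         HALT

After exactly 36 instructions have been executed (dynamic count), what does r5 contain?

15

after MOV r5, #11: r5=11
after MOV r4, #2: r4=2
after MOV r6, #7: r6=7
after LSR r4, r4, #1: r4=2>>1=1
after XOR r5, r5, #4: r5=11^4=15
after SUB r6, r6, #1: r6=7-1=6
CMP r6, #0  (cmp 6,0)
BNE loop: taken
after LSR r4, r4, #1: r4=1>>1=0
after XOR r5, r5, #4: r5=15^4=11
after SUB r6, r6, #1: r6=6-1=5
CMP r6, #0  (cmp 5,0)
BNE loop: taken
after LSR r4, r4, #1: r4=0>>1=0
after XOR r5, r5, #4: r5=11^4=15
after SUB r6, r6, #1: r6=5-1=4
CMP r6, #0  (cmp 4,0)
BNE loop: taken
after LSR r4, r4, #1: r4=0>>1=0
after XOR r5, r5, #4: r5=15^4=11
after SUB r6, r6, #1: r6=4-1=3
CMP r6, #0  (cmp 3,0)
BNE loop: taken
after LSR r4, r4, #1: r4=0>>1=0
after XOR r5, r5, #4: r5=11^4=15
after SUB r6, r6, #1: r6=3-1=2
CMP r6, #0  (cmp 2,0)
BNE loop: taken
after LSR r4, r4, #1: r4=0>>1=0
after XOR r5, r5, #4: r5=15^4=11
after SUB r6, r6, #1: r6=2-1=1
CMP r6, #0  (cmp 1,0)
BNE loop: taken
after LSR r4, r4, #1: r4=0>>1=0
after XOR r5, r5, #4: r5=11^4=15
after SUB r6, r6, #1: r6=1-1=0
After step 36: r5 = 15.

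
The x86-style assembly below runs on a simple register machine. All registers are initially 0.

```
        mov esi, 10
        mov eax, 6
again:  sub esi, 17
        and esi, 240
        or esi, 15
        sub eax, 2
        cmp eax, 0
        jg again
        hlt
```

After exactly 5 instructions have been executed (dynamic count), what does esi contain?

esi=10
eax=6
esi=10-17=-7
esi=(-7)&240=240
esi=240|15=255
After step 5: esi = 255.

255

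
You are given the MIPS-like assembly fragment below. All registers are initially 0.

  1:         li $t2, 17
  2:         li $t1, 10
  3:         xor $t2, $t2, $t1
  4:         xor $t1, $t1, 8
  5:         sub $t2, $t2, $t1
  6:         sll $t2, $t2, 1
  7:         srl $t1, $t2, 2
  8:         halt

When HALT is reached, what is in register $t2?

50

$t2=17
$t1=10
$t2=17^10=27
$t1=10^8=2
$t2=27-2=25
$t2=25<<1=50
$t1=50>>2=12
halt.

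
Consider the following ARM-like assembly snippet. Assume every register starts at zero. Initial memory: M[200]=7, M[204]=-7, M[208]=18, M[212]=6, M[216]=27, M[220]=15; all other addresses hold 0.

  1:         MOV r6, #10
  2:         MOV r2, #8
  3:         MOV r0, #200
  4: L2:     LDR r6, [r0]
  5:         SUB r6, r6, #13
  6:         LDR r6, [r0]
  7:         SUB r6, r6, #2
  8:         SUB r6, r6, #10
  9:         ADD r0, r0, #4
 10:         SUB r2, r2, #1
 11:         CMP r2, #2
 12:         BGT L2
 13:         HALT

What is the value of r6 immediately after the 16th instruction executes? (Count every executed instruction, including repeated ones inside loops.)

-9

after MOV r6, #10: r6=10
after MOV r2, #8: r2=8
after MOV r0, #200: r0=200
after LDR r6, [r0]: r6=M[200]=7
after SUB r6, r6, #13: r6=7-13=-6
after LDR r6, [r0]: r6=M[200]=7
after SUB r6, r6, #2: r6=7-2=5
after SUB r6, r6, #10: r6=5-10=-5
after ADD r0, r0, #4: r0=200+4=204
after SUB r2, r2, #1: r2=8-1=7
CMP r2, #2  (cmp 7,2)
BGT L2: taken
after LDR r6, [r0]: r6=M[204]=-7
after SUB r6, r6, #13: r6=(-7)-13=-20
after LDR r6, [r0]: r6=M[204]=-7
after SUB r6, r6, #2: r6=(-7)-2=-9
After step 16: r6 = -9.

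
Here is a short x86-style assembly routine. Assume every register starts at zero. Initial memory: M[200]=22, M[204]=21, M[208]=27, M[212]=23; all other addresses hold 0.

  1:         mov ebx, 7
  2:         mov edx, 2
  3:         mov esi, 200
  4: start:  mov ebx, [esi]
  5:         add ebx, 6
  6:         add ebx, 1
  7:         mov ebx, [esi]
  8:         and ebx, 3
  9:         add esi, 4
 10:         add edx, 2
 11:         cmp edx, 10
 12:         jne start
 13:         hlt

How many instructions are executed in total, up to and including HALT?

ebx=7
edx=2
esi=200
ebx=M[200]=22
ebx=22+6=28
ebx=28+1=29
ebx=M[200]=22
ebx=22&3=2
esi=200+4=204
edx=2+2=4
cmp edx, 10  (cmp 4,10)
jne start: taken
ebx=M[204]=21
ebx=21+6=27
ebx=27+1=28
ebx=M[204]=21
ebx=21&3=1
esi=204+4=208
edx=4+2=6
cmp edx, 10  (cmp 6,10)
jne start: taken
ebx=M[208]=27
ebx=27+6=33
ebx=33+1=34
ebx=M[208]=27
ebx=27&3=3
esi=208+4=212
edx=6+2=8
cmp edx, 10  (cmp 8,10)
jne start: taken
ebx=M[212]=23
ebx=23+6=29
ebx=29+1=30
ebx=M[212]=23
ebx=23&3=3
esi=212+4=216
edx=8+2=10
cmp edx, 10  (cmp 10,10)
jne start: not taken
halt.
Total executed instructions: 40.

40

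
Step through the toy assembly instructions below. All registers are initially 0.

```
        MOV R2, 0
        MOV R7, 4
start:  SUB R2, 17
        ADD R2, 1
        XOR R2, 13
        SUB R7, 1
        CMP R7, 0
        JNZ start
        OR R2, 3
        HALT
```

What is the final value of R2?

after MOV R2, 0: R2=0
after MOV R7, 4: R7=4
after SUB R2, 17: R2=0-17=-17
after ADD R2, 1: R2=(-17)+1=-16
after XOR R2, 13: R2=(-16)^13=-3
after SUB R7, 1: R7=4-1=3
CMP R7, 0  (cmp 3,0)
JNZ start: taken
after SUB R2, 17: R2=(-3)-17=-20
after ADD R2, 1: R2=(-20)+1=-19
after XOR R2, 13: R2=(-19)^13=-32
after SUB R7, 1: R7=3-1=2
CMP R7, 0  (cmp 2,0)
JNZ start: taken
after SUB R2, 17: R2=(-32)-17=-49
after ADD R2, 1: R2=(-49)+1=-48
after XOR R2, 13: R2=(-48)^13=-35
after SUB R7, 1: R7=2-1=1
CMP R7, 0  (cmp 1,0)
JNZ start: taken
after SUB R2, 17: R2=(-35)-17=-52
after ADD R2, 1: R2=(-52)+1=-51
after XOR R2, 13: R2=(-51)^13=-64
after SUB R7, 1: R7=1-1=0
CMP R7, 0  (cmp 0,0)
JNZ start: not taken
after OR R2, 3: R2=(-64)|3=-61
halt.

-61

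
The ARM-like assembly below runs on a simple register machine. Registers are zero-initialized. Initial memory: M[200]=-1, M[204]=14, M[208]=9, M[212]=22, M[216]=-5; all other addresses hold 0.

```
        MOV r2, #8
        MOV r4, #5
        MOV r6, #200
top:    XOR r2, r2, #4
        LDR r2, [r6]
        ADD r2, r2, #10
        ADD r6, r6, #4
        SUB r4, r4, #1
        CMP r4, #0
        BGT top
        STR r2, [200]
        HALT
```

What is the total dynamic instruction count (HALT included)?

40

r2=8
r4=5
r6=200
r2=8^4=12
r2=M[200]=-1
r2=(-1)+10=9
r6=200+4=204
r4=5-1=4
CMP r4, #0  (cmp 4,0)
BGT top: taken
r2=9^4=13
r2=M[204]=14
r2=14+10=24
r6=204+4=208
r4=4-1=3
CMP r4, #0  (cmp 3,0)
BGT top: taken
r2=24^4=28
r2=M[208]=9
r2=9+10=19
r6=208+4=212
r4=3-1=2
CMP r4, #0  (cmp 2,0)
BGT top: taken
r2=19^4=23
r2=M[212]=22
r2=22+10=32
r6=212+4=216
r4=2-1=1
CMP r4, #0  (cmp 1,0)
BGT top: taken
r2=32^4=36
r2=M[216]=-5
r2=(-5)+10=5
r6=216+4=220
r4=1-1=0
CMP r4, #0  (cmp 0,0)
BGT top: not taken
STR r2, [200] → M[200]=5
halt.
Total executed instructions: 40.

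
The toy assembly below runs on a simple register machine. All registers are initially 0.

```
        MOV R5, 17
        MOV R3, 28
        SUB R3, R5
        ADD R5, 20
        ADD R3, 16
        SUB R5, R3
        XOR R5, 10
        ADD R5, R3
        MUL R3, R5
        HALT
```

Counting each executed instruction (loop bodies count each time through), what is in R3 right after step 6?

after MOV R5, 17: R5=17
after MOV R3, 28: R3=28
after SUB R3, R5: R3=28-17=11
after ADD R5, 20: R5=17+20=37
after ADD R3, 16: R3=11+16=27
after SUB R5, R3: R5=37-27=10
After step 6: R3 = 27.

27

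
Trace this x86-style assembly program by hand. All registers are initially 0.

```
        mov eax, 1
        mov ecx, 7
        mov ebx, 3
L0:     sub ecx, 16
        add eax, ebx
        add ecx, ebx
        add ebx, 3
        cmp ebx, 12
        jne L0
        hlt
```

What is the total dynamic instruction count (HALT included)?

eax=1
ecx=7
ebx=3
ecx=7-16=-9
eax=1+3=4
ecx=(-9)+3=-6
ebx=3+3=6
cmp ebx, 12  (cmp 6,12)
jne L0: taken
ecx=(-6)-16=-22
eax=4+6=10
ecx=(-22)+6=-16
ebx=6+3=9
cmp ebx, 12  (cmp 9,12)
jne L0: taken
ecx=(-16)-16=-32
eax=10+9=19
ecx=(-32)+9=-23
ebx=9+3=12
cmp ebx, 12  (cmp 12,12)
jne L0: not taken
halt.
Total executed instructions: 22.

22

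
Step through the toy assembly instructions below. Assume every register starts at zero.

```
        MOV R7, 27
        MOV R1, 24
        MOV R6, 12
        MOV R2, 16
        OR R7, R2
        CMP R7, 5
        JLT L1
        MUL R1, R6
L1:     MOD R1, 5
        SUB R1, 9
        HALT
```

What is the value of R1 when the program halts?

R7=27
R1=24
R6=12
R2=16
R7=27|16=27
CMP R7, 5  (cmp 27,5)
JLT L1: not taken
R1=24*12=288
R1=288%5=3
R1=3-9=-6
halt.

-6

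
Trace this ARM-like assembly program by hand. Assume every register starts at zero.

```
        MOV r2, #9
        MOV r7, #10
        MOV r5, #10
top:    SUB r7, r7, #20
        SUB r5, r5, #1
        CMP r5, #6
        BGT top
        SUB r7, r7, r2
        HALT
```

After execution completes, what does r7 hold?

-79

MOV r2, #9 → r2=9
MOV r7, #10 → r7=10
MOV r5, #10 → r5=10
SUB r7, r7, #20 → r7=10-20=-10
SUB r5, r5, #1 → r5=10-1=9
CMP r5, #6  (cmp 9,6)
BGT top: taken
SUB r7, r7, #20 → r7=(-10)-20=-30
SUB r5, r5, #1 → r5=9-1=8
CMP r5, #6  (cmp 8,6)
BGT top: taken
SUB r7, r7, #20 → r7=(-30)-20=-50
SUB r5, r5, #1 → r5=8-1=7
CMP r5, #6  (cmp 7,6)
BGT top: taken
SUB r7, r7, #20 → r7=(-50)-20=-70
SUB r5, r5, #1 → r5=7-1=6
CMP r5, #6  (cmp 6,6)
BGT top: not taken
SUB r7, r7, r2 → r7=(-70)-9=-79
halt.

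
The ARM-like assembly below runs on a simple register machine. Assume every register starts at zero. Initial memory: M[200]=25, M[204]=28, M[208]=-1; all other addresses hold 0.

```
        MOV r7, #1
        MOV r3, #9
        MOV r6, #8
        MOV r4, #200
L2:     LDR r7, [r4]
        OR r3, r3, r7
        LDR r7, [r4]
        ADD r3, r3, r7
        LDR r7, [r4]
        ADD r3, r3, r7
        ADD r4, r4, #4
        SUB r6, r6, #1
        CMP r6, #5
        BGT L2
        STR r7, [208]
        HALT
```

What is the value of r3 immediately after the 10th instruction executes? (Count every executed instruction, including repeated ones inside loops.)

MOV r7, #1 → r7=1
MOV r3, #9 → r3=9
MOV r6, #8 → r6=8
MOV r4, #200 → r4=200
LDR r7, [r4] → r7=M[200]=25
OR r3, r3, r7 → r3=9|25=25
LDR r7, [r4] → r7=M[200]=25
ADD r3, r3, r7 → r3=25+25=50
LDR r7, [r4] → r7=M[200]=25
ADD r3, r3, r7 → r3=50+25=75
After step 10: r3 = 75.

75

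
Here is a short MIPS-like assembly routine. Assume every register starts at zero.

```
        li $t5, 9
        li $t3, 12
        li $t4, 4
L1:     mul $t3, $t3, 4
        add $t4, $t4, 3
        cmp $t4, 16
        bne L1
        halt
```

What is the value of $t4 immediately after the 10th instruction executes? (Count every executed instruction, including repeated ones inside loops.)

10

after li $t5, 9: $t5=9
after li $t3, 12: $t3=12
after li $t4, 4: $t4=4
after mul $t3, $t3, 4: $t3=12*4=48
after add $t4, $t4, 3: $t4=4+3=7
cmp $t4, 16  (cmp 7,16)
bne L1: taken
after mul $t3, $t3, 4: $t3=48*4=192
after add $t4, $t4, 3: $t4=7+3=10
cmp $t4, 16  (cmp 10,16)
After step 10: $t4 = 10.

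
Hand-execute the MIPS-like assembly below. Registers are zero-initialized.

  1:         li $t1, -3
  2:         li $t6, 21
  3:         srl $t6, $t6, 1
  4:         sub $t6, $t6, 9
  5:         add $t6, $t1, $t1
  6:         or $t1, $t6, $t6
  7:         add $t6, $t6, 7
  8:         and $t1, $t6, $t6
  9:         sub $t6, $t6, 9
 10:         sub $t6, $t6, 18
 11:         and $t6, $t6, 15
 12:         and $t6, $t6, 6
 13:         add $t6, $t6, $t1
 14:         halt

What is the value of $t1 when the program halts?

after li $t1, -3: $t1=-3
after li $t6, 21: $t6=21
after srl $t6, $t6, 1: $t6=21>>1=10
after sub $t6, $t6, 9: $t6=10-9=1
after add $t6, $t1, $t1: $t6=(-3)+(-3)=-6
after or $t1, $t6, $t6: $t1=(-6)|(-6)=-6
after add $t6, $t6, 7: $t6=(-6)+7=1
after and $t1, $t6, $t6: $t1=1&1=1
after sub $t6, $t6, 9: $t6=1-9=-8
after sub $t6, $t6, 18: $t6=(-8)-18=-26
after and $t6, $t6, 15: $t6=(-26)&15=6
after and $t6, $t6, 6: $t6=6&6=6
after add $t6, $t6, $t1: $t6=6+1=7
halt.

1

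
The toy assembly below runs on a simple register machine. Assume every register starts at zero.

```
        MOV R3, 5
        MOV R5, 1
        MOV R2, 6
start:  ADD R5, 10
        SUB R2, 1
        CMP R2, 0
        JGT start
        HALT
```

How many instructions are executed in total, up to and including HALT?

28

after MOV R3, 5: R3=5
after MOV R5, 1: R5=1
after MOV R2, 6: R2=6
after ADD R5, 10: R5=1+10=11
after SUB R2, 1: R2=6-1=5
CMP R2, 0  (cmp 5,0)
JGT start: taken
after ADD R5, 10: R5=11+10=21
after SUB R2, 1: R2=5-1=4
CMP R2, 0  (cmp 4,0)
JGT start: taken
after ADD R5, 10: R5=21+10=31
after SUB R2, 1: R2=4-1=3
CMP R2, 0  (cmp 3,0)
JGT start: taken
after ADD R5, 10: R5=31+10=41
after SUB R2, 1: R2=3-1=2
CMP R2, 0  (cmp 2,0)
JGT start: taken
after ADD R5, 10: R5=41+10=51
after SUB R2, 1: R2=2-1=1
CMP R2, 0  (cmp 1,0)
JGT start: taken
after ADD R5, 10: R5=51+10=61
after SUB R2, 1: R2=1-1=0
CMP R2, 0  (cmp 0,0)
JGT start: not taken
halt.
Total executed instructions: 28.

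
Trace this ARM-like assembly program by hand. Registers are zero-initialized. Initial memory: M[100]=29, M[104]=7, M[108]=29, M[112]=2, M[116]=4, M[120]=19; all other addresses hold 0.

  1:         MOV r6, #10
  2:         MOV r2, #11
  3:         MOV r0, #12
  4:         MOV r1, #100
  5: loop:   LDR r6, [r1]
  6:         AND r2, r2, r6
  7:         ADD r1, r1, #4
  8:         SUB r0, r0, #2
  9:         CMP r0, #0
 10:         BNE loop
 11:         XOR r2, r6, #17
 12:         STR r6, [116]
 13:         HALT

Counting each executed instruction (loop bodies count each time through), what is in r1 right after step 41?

r6=10
r2=11
r0=12
r1=100
r6=M[100]=29
r2=11&29=9
r1=100+4=104
r0=12-2=10
CMP r0, #0  (cmp 10,0)
BNE loop: taken
r6=M[104]=7
r2=9&7=1
r1=104+4=108
r0=10-2=8
CMP r0, #0  (cmp 8,0)
BNE loop: taken
r6=M[108]=29
r2=1&29=1
r1=108+4=112
r0=8-2=6
CMP r0, #0  (cmp 6,0)
BNE loop: taken
r6=M[112]=2
r2=1&2=0
r1=112+4=116
r0=6-2=4
CMP r0, #0  (cmp 4,0)
BNE loop: taken
r6=M[116]=4
r2=0&4=0
r1=116+4=120
r0=4-2=2
CMP r0, #0  (cmp 2,0)
BNE loop: taken
r6=M[120]=19
r2=0&19=0
r1=120+4=124
r0=2-2=0
CMP r0, #0  (cmp 0,0)
BNE loop: not taken
r2=19^17=2
After step 41: r1 = 124.

124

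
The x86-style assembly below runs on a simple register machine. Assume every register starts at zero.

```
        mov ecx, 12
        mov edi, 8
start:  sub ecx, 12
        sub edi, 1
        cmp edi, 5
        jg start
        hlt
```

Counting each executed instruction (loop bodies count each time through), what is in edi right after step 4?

ecx=12
edi=8
ecx=12-12=0
edi=8-1=7
After step 4: edi = 7.

7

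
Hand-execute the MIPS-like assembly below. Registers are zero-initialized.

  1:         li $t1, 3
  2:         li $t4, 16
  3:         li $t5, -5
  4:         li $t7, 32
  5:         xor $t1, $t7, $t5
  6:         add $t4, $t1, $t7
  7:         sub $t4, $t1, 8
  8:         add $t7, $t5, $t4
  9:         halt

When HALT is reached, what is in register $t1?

-37

li $t1, 3 → $t1=3
li $t4, 16 → $t4=16
li $t5, -5 → $t5=-5
li $t7, 32 → $t7=32
xor $t1, $t7, $t5 → $t1=32^(-5)=-37
add $t4, $t1, $t7 → $t4=(-37)+32=-5
sub $t4, $t1, 8 → $t4=(-37)-8=-45
add $t7, $t5, $t4 → $t7=(-5)+(-45)=-50
halt.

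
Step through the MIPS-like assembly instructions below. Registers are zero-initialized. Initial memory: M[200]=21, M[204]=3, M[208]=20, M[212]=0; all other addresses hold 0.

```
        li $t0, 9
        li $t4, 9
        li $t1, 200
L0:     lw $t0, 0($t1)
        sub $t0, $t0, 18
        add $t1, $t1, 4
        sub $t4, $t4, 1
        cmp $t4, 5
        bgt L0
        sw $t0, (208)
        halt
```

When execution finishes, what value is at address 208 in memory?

$t0=9
$t4=9
$t1=200
$t0=M[200]=21
$t0=21-18=3
$t1=200+4=204
$t4=9-1=8
cmp $t4, 5  (cmp 8,5)
bgt L0: taken
$t0=M[204]=3
$t0=3-18=-15
$t1=204+4=208
$t4=8-1=7
cmp $t4, 5  (cmp 7,5)
bgt L0: taken
$t0=M[208]=20
$t0=20-18=2
$t1=208+4=212
$t4=7-1=6
cmp $t4, 5  (cmp 6,5)
bgt L0: taken
$t0=M[212]=0
$t0=0-18=-18
$t1=212+4=216
$t4=6-1=5
cmp $t4, 5  (cmp 5,5)
bgt L0: not taken
sw $t0, (208) → M[208]=-18
halt.

-18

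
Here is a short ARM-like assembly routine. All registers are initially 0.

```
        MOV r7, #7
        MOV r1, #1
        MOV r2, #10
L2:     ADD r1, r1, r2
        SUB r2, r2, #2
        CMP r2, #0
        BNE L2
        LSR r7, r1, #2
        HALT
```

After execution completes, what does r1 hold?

31

r7=7
r1=1
r2=10
r1=1+10=11
r2=10-2=8
CMP r2, #0  (cmp 8,0)
BNE L2: taken
r1=11+8=19
r2=8-2=6
CMP r2, #0  (cmp 6,0)
BNE L2: taken
r1=19+6=25
r2=6-2=4
CMP r2, #0  (cmp 4,0)
BNE L2: taken
r1=25+4=29
r2=4-2=2
CMP r2, #0  (cmp 2,0)
BNE L2: taken
r1=29+2=31
r2=2-2=0
CMP r2, #0  (cmp 0,0)
BNE L2: not taken
r7=31>>2=7
halt.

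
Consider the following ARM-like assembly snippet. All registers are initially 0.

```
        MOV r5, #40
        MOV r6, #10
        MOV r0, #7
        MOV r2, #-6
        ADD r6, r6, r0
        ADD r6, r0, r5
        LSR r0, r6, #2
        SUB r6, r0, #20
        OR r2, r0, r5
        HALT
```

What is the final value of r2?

43

MOV r5, #40 → r5=40
MOV r6, #10 → r6=10
MOV r0, #7 → r0=7
MOV r2, #-6 → r2=-6
ADD r6, r6, r0 → r6=10+7=17
ADD r6, r0, r5 → r6=7+40=47
LSR r0, r6, #2 → r0=47>>2=11
SUB r6, r0, #20 → r6=11-20=-9
OR r2, r0, r5 → r2=11|40=43
halt.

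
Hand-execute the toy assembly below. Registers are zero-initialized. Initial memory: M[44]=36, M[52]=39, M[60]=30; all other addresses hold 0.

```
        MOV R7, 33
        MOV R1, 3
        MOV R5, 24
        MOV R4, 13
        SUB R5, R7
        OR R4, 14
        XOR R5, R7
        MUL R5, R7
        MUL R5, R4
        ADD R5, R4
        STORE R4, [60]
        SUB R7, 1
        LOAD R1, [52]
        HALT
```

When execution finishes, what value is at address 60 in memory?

after MOV R7, 33: R7=33
after MOV R1, 3: R1=3
after MOV R5, 24: R5=24
after MOV R4, 13: R4=13
after SUB R5, R7: R5=24-33=-9
after OR R4, 14: R4=13|14=15
after XOR R5, R7: R5=(-9)^33=-42
after MUL R5, R7: R5=(-42)*33=-1386
after MUL R5, R4: R5=(-1386)*15=-20790
after ADD R5, R4: R5=(-20790)+15=-20775
STORE R4, [60] → M[60]=15
after SUB R7, 1: R7=33-1=32
after LOAD R1, [52]: R1=M[52]=39
halt.

15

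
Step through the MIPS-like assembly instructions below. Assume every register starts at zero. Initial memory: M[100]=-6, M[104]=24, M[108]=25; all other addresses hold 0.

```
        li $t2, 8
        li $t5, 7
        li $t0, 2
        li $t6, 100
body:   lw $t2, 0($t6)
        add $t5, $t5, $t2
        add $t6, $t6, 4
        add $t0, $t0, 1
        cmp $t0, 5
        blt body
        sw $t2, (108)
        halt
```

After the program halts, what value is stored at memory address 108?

li $t2, 8 → $t2=8
li $t5, 7 → $t5=7
li $t0, 2 → $t0=2
li $t6, 100 → $t6=100
lw $t2, 0($t6) → $t2=M[100]=-6
add $t5, $t5, $t2 → $t5=7+(-6)=1
add $t6, $t6, 4 → $t6=100+4=104
add $t0, $t0, 1 → $t0=2+1=3
cmp $t0, 5  (cmp 3,5)
blt body: taken
lw $t2, 0($t6) → $t2=M[104]=24
add $t5, $t5, $t2 → $t5=1+24=25
add $t6, $t6, 4 → $t6=104+4=108
add $t0, $t0, 1 → $t0=3+1=4
cmp $t0, 5  (cmp 4,5)
blt body: taken
lw $t2, 0($t6) → $t2=M[108]=25
add $t5, $t5, $t2 → $t5=25+25=50
add $t6, $t6, 4 → $t6=108+4=112
add $t0, $t0, 1 → $t0=4+1=5
cmp $t0, 5  (cmp 5,5)
blt body: not taken
sw $t2, (108) → M[108]=25
halt.

25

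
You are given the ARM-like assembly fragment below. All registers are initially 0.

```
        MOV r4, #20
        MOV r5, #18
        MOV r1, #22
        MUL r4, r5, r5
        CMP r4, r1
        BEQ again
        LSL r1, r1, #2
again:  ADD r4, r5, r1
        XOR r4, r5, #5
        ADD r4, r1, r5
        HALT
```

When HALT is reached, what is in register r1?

88

MOV r4, #20 → r4=20
MOV r5, #18 → r5=18
MOV r1, #22 → r1=22
MUL r4, r5, r5 → r4=18*18=324
CMP r4, r1  (cmp 324,22)
BEQ again: not taken
LSL r1, r1, #2 → r1=22<<2=88
ADD r4, r5, r1 → r4=18+88=106
XOR r4, r5, #5 → r4=18^5=23
ADD r4, r1, r5 → r4=88+18=106
halt.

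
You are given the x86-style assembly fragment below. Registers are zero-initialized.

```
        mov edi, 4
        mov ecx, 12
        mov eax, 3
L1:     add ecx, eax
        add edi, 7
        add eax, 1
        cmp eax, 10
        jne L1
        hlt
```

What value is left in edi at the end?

edi=4
ecx=12
eax=3
ecx=12+3=15
edi=4+7=11
eax=3+1=4
cmp eax, 10  (cmp 4,10)
jne L1: taken
ecx=15+4=19
edi=11+7=18
eax=4+1=5
cmp eax, 10  (cmp 5,10)
jne L1: taken
ecx=19+5=24
edi=18+7=25
eax=5+1=6
cmp eax, 10  (cmp 6,10)
jne L1: taken
ecx=24+6=30
edi=25+7=32
eax=6+1=7
cmp eax, 10  (cmp 7,10)
jne L1: taken
ecx=30+7=37
edi=32+7=39
eax=7+1=8
cmp eax, 10  (cmp 8,10)
jne L1: taken
ecx=37+8=45
edi=39+7=46
eax=8+1=9
cmp eax, 10  (cmp 9,10)
jne L1: taken
ecx=45+9=54
edi=46+7=53
eax=9+1=10
cmp eax, 10  (cmp 10,10)
jne L1: not taken
halt.

53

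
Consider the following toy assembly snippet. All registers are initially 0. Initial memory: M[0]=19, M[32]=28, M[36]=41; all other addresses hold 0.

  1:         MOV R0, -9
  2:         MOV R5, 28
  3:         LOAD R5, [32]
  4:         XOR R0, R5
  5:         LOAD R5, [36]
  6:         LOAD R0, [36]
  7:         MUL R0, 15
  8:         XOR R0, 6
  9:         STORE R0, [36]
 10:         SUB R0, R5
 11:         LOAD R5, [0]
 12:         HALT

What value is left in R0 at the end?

568

after MOV R0, -9: R0=-9
after MOV R5, 28: R5=28
after LOAD R5, [32]: R5=M[32]=28
after XOR R0, R5: R0=(-9)^28=-21
after LOAD R5, [36]: R5=M[36]=41
after LOAD R0, [36]: R0=M[36]=41
after MUL R0, 15: R0=41*15=615
after XOR R0, 6: R0=615^6=609
STORE R0, [36] → M[36]=609
after SUB R0, R5: R0=609-41=568
after LOAD R5, [0]: R5=M[0]=19
halt.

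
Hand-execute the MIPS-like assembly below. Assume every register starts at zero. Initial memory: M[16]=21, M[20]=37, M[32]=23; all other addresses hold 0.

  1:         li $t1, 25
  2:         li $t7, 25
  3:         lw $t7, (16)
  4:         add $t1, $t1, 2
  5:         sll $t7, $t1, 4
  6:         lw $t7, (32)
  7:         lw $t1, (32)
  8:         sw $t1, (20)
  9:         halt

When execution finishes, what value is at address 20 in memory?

23

$t1=25
$t7=25
$t7=M[16]=21
$t1=25+2=27
$t7=27<<4=432
$t7=M[32]=23
$t1=M[32]=23
sw $t1, (20) → M[20]=23
halt.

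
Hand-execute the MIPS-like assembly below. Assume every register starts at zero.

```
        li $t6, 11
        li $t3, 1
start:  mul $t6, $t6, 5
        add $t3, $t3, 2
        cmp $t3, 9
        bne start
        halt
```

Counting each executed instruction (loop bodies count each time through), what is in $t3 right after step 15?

7

$t6=11
$t3=1
$t6=11*5=55
$t3=1+2=3
cmp $t3, 9  (cmp 3,9)
bne start: taken
$t6=55*5=275
$t3=3+2=5
cmp $t3, 9  (cmp 5,9)
bne start: taken
$t6=275*5=1375
$t3=5+2=7
cmp $t3, 9  (cmp 7,9)
bne start: taken
$t6=1375*5=6875
After step 15: $t3 = 7.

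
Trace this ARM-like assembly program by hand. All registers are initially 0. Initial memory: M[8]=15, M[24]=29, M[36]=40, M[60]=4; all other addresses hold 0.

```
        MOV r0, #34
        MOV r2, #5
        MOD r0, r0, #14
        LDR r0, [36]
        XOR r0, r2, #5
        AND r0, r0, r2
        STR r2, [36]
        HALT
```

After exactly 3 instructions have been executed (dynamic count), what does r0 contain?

6

r0=34
r2=5
r0=34%14=6
After step 3: r0 = 6.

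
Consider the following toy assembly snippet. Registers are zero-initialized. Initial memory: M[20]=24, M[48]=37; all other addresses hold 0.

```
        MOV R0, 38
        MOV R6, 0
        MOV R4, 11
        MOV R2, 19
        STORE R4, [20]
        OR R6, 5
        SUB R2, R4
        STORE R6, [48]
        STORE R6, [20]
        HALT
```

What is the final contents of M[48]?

MOV R0, 38 → R0=38
MOV R6, 0 → R6=0
MOV R4, 11 → R4=11
MOV R2, 19 → R2=19
STORE R4, [20] → M[20]=11
OR R6, 5 → R6=0|5=5
SUB R2, R4 → R2=19-11=8
STORE R6, [48] → M[48]=5
STORE R6, [20] → M[20]=5
halt.

5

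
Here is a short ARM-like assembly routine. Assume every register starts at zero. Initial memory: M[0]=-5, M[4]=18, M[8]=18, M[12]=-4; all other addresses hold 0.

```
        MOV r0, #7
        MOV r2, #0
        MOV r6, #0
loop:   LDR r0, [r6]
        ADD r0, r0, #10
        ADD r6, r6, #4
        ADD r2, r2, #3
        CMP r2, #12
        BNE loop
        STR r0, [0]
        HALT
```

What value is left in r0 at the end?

6

MOV r0, #7 → r0=7
MOV r2, #0 → r2=0
MOV r6, #0 → r6=0
LDR r0, [r6] → r0=M[0]=-5
ADD r0, r0, #10 → r0=(-5)+10=5
ADD r6, r6, #4 → r6=0+4=4
ADD r2, r2, #3 → r2=0+3=3
CMP r2, #12  (cmp 3,12)
BNE loop: taken
LDR r0, [r6] → r0=M[4]=18
ADD r0, r0, #10 → r0=18+10=28
ADD r6, r6, #4 → r6=4+4=8
ADD r2, r2, #3 → r2=3+3=6
CMP r2, #12  (cmp 6,12)
BNE loop: taken
LDR r0, [r6] → r0=M[8]=18
ADD r0, r0, #10 → r0=18+10=28
ADD r6, r6, #4 → r6=8+4=12
ADD r2, r2, #3 → r2=6+3=9
CMP r2, #12  (cmp 9,12)
BNE loop: taken
LDR r0, [r6] → r0=M[12]=-4
ADD r0, r0, #10 → r0=(-4)+10=6
ADD r6, r6, #4 → r6=12+4=16
ADD r2, r2, #3 → r2=9+3=12
CMP r2, #12  (cmp 12,12)
BNE loop: not taken
STR r0, [0] → M[0]=6
halt.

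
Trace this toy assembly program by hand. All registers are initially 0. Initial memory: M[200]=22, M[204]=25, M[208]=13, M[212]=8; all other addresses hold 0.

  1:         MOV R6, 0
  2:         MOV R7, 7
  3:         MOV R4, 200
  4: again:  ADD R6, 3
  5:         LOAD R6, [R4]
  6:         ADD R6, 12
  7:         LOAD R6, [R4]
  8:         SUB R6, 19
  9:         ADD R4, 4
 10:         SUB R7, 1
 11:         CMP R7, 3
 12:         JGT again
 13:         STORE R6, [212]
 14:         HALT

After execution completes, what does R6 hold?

-11

R6=0
R7=7
R4=200
R6=0+3=3
R6=M[200]=22
R6=22+12=34
R6=M[200]=22
R6=22-19=3
R4=200+4=204
R7=7-1=6
CMP R7, 3  (cmp 6,3)
JGT again: taken
R6=3+3=6
R6=M[204]=25
R6=25+12=37
R6=M[204]=25
R6=25-19=6
R4=204+4=208
R7=6-1=5
CMP R7, 3  (cmp 5,3)
JGT again: taken
R6=6+3=9
R6=M[208]=13
R6=13+12=25
R6=M[208]=13
R6=13-19=-6
R4=208+4=212
R7=5-1=4
CMP R7, 3  (cmp 4,3)
JGT again: taken
R6=(-6)+3=-3
R6=M[212]=8
R6=8+12=20
R6=M[212]=8
R6=8-19=-11
R4=212+4=216
R7=4-1=3
CMP R7, 3  (cmp 3,3)
JGT again: not taken
STORE R6, [212] → M[212]=-11
halt.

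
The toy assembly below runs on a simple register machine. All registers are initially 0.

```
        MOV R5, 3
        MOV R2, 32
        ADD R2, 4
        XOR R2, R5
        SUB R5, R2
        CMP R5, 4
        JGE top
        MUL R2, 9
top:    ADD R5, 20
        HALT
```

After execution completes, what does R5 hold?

after MOV R5, 3: R5=3
after MOV R2, 32: R2=32
after ADD R2, 4: R2=32+4=36
after XOR R2, R5: R2=36^3=39
after SUB R5, R2: R5=3-39=-36
CMP R5, 4  (cmp -36,4)
JGE top: not taken
after MUL R2, 9: R2=39*9=351
after ADD R5, 20: R5=(-36)+20=-16
halt.

-16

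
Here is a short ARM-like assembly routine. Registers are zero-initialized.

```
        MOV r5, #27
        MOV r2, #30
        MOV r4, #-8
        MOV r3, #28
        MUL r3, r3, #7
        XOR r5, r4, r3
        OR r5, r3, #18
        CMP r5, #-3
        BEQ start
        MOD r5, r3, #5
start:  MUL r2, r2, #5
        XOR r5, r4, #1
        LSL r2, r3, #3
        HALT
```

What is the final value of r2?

1568

r5=27
r2=30
r4=-8
r3=28
r3=28*7=196
r5=(-8)^196=-196
r5=196|18=214
CMP r5, #-3  (cmp 214,-3)
BEQ start: not taken
r5=196%5=1
r2=30*5=150
r5=(-8)^1=-7
r2=196<<3=1568
halt.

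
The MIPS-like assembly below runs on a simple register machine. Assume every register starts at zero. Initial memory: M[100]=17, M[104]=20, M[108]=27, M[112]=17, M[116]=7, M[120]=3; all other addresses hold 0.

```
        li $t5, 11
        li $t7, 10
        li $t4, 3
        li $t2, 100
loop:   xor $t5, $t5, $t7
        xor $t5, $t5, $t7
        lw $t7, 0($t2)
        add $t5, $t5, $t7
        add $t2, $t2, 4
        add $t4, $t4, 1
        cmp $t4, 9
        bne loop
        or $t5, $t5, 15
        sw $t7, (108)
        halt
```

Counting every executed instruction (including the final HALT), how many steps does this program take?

55

li $t5, 11 → $t5=11
li $t7, 10 → $t7=10
li $t4, 3 → $t4=3
li $t2, 100 → $t2=100
xor $t5, $t5, $t7 → $t5=11^10=1
xor $t5, $t5, $t7 → $t5=1^10=11
lw $t7, 0($t2) → $t7=M[100]=17
add $t5, $t5, $t7 → $t5=11+17=28
add $t2, $t2, 4 → $t2=100+4=104
add $t4, $t4, 1 → $t4=3+1=4
cmp $t4, 9  (cmp 4,9)
bne loop: taken
xor $t5, $t5, $t7 → $t5=28^17=13
xor $t5, $t5, $t7 → $t5=13^17=28
lw $t7, 0($t2) → $t7=M[104]=20
add $t5, $t5, $t7 → $t5=28+20=48
add $t2, $t2, 4 → $t2=104+4=108
add $t4, $t4, 1 → $t4=4+1=5
cmp $t4, 9  (cmp 5,9)
bne loop: taken
xor $t5, $t5, $t7 → $t5=48^20=36
xor $t5, $t5, $t7 → $t5=36^20=48
lw $t7, 0($t2) → $t7=M[108]=27
add $t5, $t5, $t7 → $t5=48+27=75
add $t2, $t2, 4 → $t2=108+4=112
add $t4, $t4, 1 → $t4=5+1=6
cmp $t4, 9  (cmp 6,9)
bne loop: taken
xor $t5, $t5, $t7 → $t5=75^27=80
xor $t5, $t5, $t7 → $t5=80^27=75
lw $t7, 0($t2) → $t7=M[112]=17
add $t5, $t5, $t7 → $t5=75+17=92
add $t2, $t2, 4 → $t2=112+4=116
add $t4, $t4, 1 → $t4=6+1=7
cmp $t4, 9  (cmp 7,9)
bne loop: taken
xor $t5, $t5, $t7 → $t5=92^17=77
xor $t5, $t5, $t7 → $t5=77^17=92
lw $t7, 0($t2) → $t7=M[116]=7
add $t5, $t5, $t7 → $t5=92+7=99
add $t2, $t2, 4 → $t2=116+4=120
add $t4, $t4, 1 → $t4=7+1=8
cmp $t4, 9  (cmp 8,9)
bne loop: taken
xor $t5, $t5, $t7 → $t5=99^7=100
xor $t5, $t5, $t7 → $t5=100^7=99
lw $t7, 0($t2) → $t7=M[120]=3
add $t5, $t5, $t7 → $t5=99+3=102
add $t2, $t2, 4 → $t2=120+4=124
add $t4, $t4, 1 → $t4=8+1=9
cmp $t4, 9  (cmp 9,9)
bne loop: not taken
or $t5, $t5, 15 → $t5=102|15=111
sw $t7, (108) → M[108]=3
halt.
Total executed instructions: 55.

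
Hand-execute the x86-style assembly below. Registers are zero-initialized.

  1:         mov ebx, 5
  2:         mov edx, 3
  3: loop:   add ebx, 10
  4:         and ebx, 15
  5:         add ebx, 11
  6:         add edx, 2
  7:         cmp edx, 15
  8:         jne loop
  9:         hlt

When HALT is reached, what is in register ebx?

after mov ebx, 5: ebx=5
after mov edx, 3: edx=3
after add ebx, 10: ebx=5+10=15
after and ebx, 15: ebx=15&15=15
after add ebx, 11: ebx=15+11=26
after add edx, 2: edx=3+2=5
cmp edx, 15  (cmp 5,15)
jne loop: taken
after add ebx, 10: ebx=26+10=36
after and ebx, 15: ebx=36&15=4
after add ebx, 11: ebx=4+11=15
after add edx, 2: edx=5+2=7
cmp edx, 15  (cmp 7,15)
jne loop: taken
after add ebx, 10: ebx=15+10=25
after and ebx, 15: ebx=25&15=9
after add ebx, 11: ebx=9+11=20
after add edx, 2: edx=7+2=9
cmp edx, 15  (cmp 9,15)
jne loop: taken
after add ebx, 10: ebx=20+10=30
after and ebx, 15: ebx=30&15=14
after add ebx, 11: ebx=14+11=25
after add edx, 2: edx=9+2=11
cmp edx, 15  (cmp 11,15)
jne loop: taken
after add ebx, 10: ebx=25+10=35
after and ebx, 15: ebx=35&15=3
after add ebx, 11: ebx=3+11=14
after add edx, 2: edx=11+2=13
cmp edx, 15  (cmp 13,15)
jne loop: taken
after add ebx, 10: ebx=14+10=24
after and ebx, 15: ebx=24&15=8
after add ebx, 11: ebx=8+11=19
after add edx, 2: edx=13+2=15
cmp edx, 15  (cmp 15,15)
jne loop: not taken
halt.

19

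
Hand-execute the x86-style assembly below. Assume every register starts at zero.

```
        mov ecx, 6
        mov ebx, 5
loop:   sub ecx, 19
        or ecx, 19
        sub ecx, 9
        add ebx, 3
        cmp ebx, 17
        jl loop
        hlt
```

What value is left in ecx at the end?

mov ecx, 6 → ecx=6
mov ebx, 5 → ebx=5
sub ecx, 19 → ecx=6-19=-13
or ecx, 19 → ecx=(-13)|19=-13
sub ecx, 9 → ecx=(-13)-9=-22
add ebx, 3 → ebx=5+3=8
cmp ebx, 17  (cmp 8,17)
jl loop: taken
sub ecx, 19 → ecx=(-22)-19=-41
or ecx, 19 → ecx=(-41)|19=-41
sub ecx, 9 → ecx=(-41)-9=-50
add ebx, 3 → ebx=8+3=11
cmp ebx, 17  (cmp 11,17)
jl loop: taken
sub ecx, 19 → ecx=(-50)-19=-69
or ecx, 19 → ecx=(-69)|19=-69
sub ecx, 9 → ecx=(-69)-9=-78
add ebx, 3 → ebx=11+3=14
cmp ebx, 17  (cmp 14,17)
jl loop: taken
sub ecx, 19 → ecx=(-78)-19=-97
or ecx, 19 → ecx=(-97)|19=-97
sub ecx, 9 → ecx=(-97)-9=-106
add ebx, 3 → ebx=14+3=17
cmp ebx, 17  (cmp 17,17)
jl loop: not taken
halt.

-106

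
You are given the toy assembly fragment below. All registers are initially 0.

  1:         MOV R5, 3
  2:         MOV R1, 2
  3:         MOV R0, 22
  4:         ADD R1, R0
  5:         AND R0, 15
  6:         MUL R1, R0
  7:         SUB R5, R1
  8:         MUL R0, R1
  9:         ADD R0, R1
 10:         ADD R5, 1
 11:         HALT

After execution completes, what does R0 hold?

R5=3
R1=2
R0=22
R1=2+22=24
R0=22&15=6
R1=24*6=144
R5=3-144=-141
R0=6*144=864
R0=864+144=1008
R5=(-141)+1=-140
halt.

1008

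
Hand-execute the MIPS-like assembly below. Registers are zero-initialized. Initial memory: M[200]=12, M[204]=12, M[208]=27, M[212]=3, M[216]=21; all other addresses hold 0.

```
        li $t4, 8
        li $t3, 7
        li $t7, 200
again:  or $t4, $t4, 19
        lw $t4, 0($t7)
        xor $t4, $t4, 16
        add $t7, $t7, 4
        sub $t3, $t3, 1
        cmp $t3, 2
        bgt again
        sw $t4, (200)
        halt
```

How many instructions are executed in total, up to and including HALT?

after li $t4, 8: $t4=8
after li $t3, 7: $t3=7
after li $t7, 200: $t7=200
after or $t4, $t4, 19: $t4=8|19=27
after lw $t4, 0($t7): $t4=M[200]=12
after xor $t4, $t4, 16: $t4=12^16=28
after add $t7, $t7, 4: $t7=200+4=204
after sub $t3, $t3, 1: $t3=7-1=6
cmp $t3, 2  (cmp 6,2)
bgt again: taken
after or $t4, $t4, 19: $t4=28|19=31
after lw $t4, 0($t7): $t4=M[204]=12
after xor $t4, $t4, 16: $t4=12^16=28
after add $t7, $t7, 4: $t7=204+4=208
after sub $t3, $t3, 1: $t3=6-1=5
cmp $t3, 2  (cmp 5,2)
bgt again: taken
after or $t4, $t4, 19: $t4=28|19=31
after lw $t4, 0($t7): $t4=M[208]=27
after xor $t4, $t4, 16: $t4=27^16=11
after add $t7, $t7, 4: $t7=208+4=212
after sub $t3, $t3, 1: $t3=5-1=4
cmp $t3, 2  (cmp 4,2)
bgt again: taken
after or $t4, $t4, 19: $t4=11|19=27
after lw $t4, 0($t7): $t4=M[212]=3
after xor $t4, $t4, 16: $t4=3^16=19
after add $t7, $t7, 4: $t7=212+4=216
after sub $t3, $t3, 1: $t3=4-1=3
cmp $t3, 2  (cmp 3,2)
bgt again: taken
after or $t4, $t4, 19: $t4=19|19=19
after lw $t4, 0($t7): $t4=M[216]=21
after xor $t4, $t4, 16: $t4=21^16=5
after add $t7, $t7, 4: $t7=216+4=220
after sub $t3, $t3, 1: $t3=3-1=2
cmp $t3, 2  (cmp 2,2)
bgt again: not taken
sw $t4, (200) → M[200]=5
halt.
Total executed instructions: 40.

40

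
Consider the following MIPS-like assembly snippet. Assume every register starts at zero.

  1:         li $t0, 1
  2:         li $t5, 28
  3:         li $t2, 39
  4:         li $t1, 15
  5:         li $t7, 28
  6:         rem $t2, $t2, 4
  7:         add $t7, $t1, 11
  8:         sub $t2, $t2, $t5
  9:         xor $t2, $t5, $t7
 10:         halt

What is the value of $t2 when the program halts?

6

li $t0, 1 → $t0=1
li $t5, 28 → $t5=28
li $t2, 39 → $t2=39
li $t1, 15 → $t1=15
li $t7, 28 → $t7=28
rem $t2, $t2, 4 → $t2=39%4=3
add $t7, $t1, 11 → $t7=15+11=26
sub $t2, $t2, $t5 → $t2=3-28=-25
xor $t2, $t5, $t7 → $t2=28^26=6
halt.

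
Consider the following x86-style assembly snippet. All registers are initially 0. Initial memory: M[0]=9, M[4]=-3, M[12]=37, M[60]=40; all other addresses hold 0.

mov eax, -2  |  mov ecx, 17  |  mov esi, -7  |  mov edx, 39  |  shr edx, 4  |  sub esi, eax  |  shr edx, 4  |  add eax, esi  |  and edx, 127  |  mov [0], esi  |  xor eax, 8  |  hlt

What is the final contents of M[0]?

eax=-2
ecx=17
esi=-7
edx=39
edx=39>>4=2
esi=(-7)-(-2)=-5
edx=2>>4=0
eax=(-2)+(-5)=-7
edx=0&127=0
mov [0], esi → M[0]=-5
eax=(-7)^8=-15
halt.

-5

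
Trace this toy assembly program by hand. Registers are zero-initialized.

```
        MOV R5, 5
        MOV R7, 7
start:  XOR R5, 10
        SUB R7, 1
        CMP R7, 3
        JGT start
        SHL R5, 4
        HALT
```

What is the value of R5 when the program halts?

MOV R5, 5 → R5=5
MOV R7, 7 → R7=7
XOR R5, 10 → R5=5^10=15
SUB R7, 1 → R7=7-1=6
CMP R7, 3  (cmp 6,3)
JGT start: taken
XOR R5, 10 → R5=15^10=5
SUB R7, 1 → R7=6-1=5
CMP R7, 3  (cmp 5,3)
JGT start: taken
XOR R5, 10 → R5=5^10=15
SUB R7, 1 → R7=5-1=4
CMP R7, 3  (cmp 4,3)
JGT start: taken
XOR R5, 10 → R5=15^10=5
SUB R7, 1 → R7=4-1=3
CMP R7, 3  (cmp 3,3)
JGT start: not taken
SHL R5, 4 → R5=5<<4=80
halt.

80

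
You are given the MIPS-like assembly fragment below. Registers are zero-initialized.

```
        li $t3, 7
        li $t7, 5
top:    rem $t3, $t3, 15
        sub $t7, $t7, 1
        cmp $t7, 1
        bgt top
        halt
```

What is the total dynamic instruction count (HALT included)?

19

li $t3, 7 → $t3=7
li $t7, 5 → $t7=5
rem $t3, $t3, 15 → $t3=7%15=7
sub $t7, $t7, 1 → $t7=5-1=4
cmp $t7, 1  (cmp 4,1)
bgt top: taken
rem $t3, $t3, 15 → $t3=7%15=7
sub $t7, $t7, 1 → $t7=4-1=3
cmp $t7, 1  (cmp 3,1)
bgt top: taken
rem $t3, $t3, 15 → $t3=7%15=7
sub $t7, $t7, 1 → $t7=3-1=2
cmp $t7, 1  (cmp 2,1)
bgt top: taken
rem $t3, $t3, 15 → $t3=7%15=7
sub $t7, $t7, 1 → $t7=2-1=1
cmp $t7, 1  (cmp 1,1)
bgt top: not taken
halt.
Total executed instructions: 19.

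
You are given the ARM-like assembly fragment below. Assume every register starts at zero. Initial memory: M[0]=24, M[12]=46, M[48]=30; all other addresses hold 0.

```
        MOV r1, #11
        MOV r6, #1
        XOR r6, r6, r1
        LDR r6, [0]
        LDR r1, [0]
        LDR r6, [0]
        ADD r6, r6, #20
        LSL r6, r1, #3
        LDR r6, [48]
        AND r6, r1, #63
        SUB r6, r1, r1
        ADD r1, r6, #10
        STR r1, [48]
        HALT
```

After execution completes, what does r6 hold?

0

r1=11
r6=1
r6=1^11=10
r6=M[0]=24
r1=M[0]=24
r6=M[0]=24
r6=24+20=44
r6=24<<3=192
r6=M[48]=30
r6=24&63=24
r6=24-24=0
r1=0+10=10
STR r1, [48] → M[48]=10
halt.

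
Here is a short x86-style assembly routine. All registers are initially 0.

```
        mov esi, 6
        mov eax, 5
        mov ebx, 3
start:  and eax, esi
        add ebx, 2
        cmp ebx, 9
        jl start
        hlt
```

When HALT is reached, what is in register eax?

4

after mov esi, 6: esi=6
after mov eax, 5: eax=5
after mov ebx, 3: ebx=3
after and eax, esi: eax=5&6=4
after add ebx, 2: ebx=3+2=5
cmp ebx, 9  (cmp 5,9)
jl start: taken
after and eax, esi: eax=4&6=4
after add ebx, 2: ebx=5+2=7
cmp ebx, 9  (cmp 7,9)
jl start: taken
after and eax, esi: eax=4&6=4
after add ebx, 2: ebx=7+2=9
cmp ebx, 9  (cmp 9,9)
jl start: not taken
halt.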